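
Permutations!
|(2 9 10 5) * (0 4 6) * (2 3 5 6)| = 6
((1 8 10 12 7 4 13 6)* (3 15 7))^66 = (1 7 10 13 3)(4 12 6 15 8) = [0, 7, 2, 1, 12, 5, 15, 10, 4, 9, 13, 11, 6, 3, 14, 8]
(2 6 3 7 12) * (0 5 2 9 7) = [5, 1, 6, 0, 4, 2, 3, 12, 8, 7, 10, 11, 9] = (0 5 2 6 3)(7 12 9)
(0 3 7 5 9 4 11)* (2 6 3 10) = [10, 1, 6, 7, 11, 9, 3, 5, 8, 4, 2, 0] = (0 10 2 6 3 7 5 9 4 11)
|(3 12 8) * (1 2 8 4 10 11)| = 8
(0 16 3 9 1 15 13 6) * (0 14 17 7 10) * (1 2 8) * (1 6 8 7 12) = (0 16 3 9 2 7 10)(1 15 13 8 6 14 17 12) = [16, 15, 7, 9, 4, 5, 14, 10, 6, 2, 0, 11, 1, 8, 17, 13, 3, 12]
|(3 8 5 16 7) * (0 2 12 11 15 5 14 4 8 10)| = 30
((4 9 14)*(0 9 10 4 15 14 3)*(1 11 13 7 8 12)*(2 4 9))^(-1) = (0 3 9 10 4 2)(1 12 8 7 13 11)(14 15) = [3, 12, 0, 9, 2, 5, 6, 13, 7, 10, 4, 1, 8, 11, 15, 14]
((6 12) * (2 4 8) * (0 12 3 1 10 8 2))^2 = [6, 8, 2, 10, 4, 5, 1, 7, 12, 9, 0, 11, 3] = (0 6 1 8 12 3 10)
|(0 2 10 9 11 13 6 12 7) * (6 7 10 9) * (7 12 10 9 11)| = 14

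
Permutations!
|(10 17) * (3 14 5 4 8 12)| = 6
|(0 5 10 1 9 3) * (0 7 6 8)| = |(0 5 10 1 9 3 7 6 8)| = 9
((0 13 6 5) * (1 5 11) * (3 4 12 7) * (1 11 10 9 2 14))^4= [9, 6, 0, 3, 4, 10, 14, 7, 8, 5, 1, 11, 12, 2, 13]= (0 9 5 10 1 6 14 13 2)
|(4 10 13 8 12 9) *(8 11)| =7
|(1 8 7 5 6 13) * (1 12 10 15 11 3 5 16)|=8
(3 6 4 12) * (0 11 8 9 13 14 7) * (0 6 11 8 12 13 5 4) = (0 8 9 5 4 13 14 7 6)(3 11 12) = [8, 1, 2, 11, 13, 4, 0, 6, 9, 5, 10, 12, 3, 14, 7]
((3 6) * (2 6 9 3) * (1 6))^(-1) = (1 2 6)(3 9) = [0, 2, 6, 9, 4, 5, 1, 7, 8, 3]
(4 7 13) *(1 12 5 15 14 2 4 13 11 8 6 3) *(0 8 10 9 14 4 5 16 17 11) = (0 8 6 3 1 12 16 17 11 10 9 14 2 5 15 4 7) = [8, 12, 5, 1, 7, 15, 3, 0, 6, 14, 9, 10, 16, 13, 2, 4, 17, 11]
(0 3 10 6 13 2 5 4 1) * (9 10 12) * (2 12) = [3, 0, 5, 2, 1, 4, 13, 7, 8, 10, 6, 11, 9, 12] = (0 3 2 5 4 1)(6 13 12 9 10)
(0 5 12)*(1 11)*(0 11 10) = (0 5 12 11 1 10) = [5, 10, 2, 3, 4, 12, 6, 7, 8, 9, 0, 1, 11]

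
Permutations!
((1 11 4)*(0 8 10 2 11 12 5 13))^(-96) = (0 11 5 10 1)(2 12 8 4 13) = [11, 0, 12, 3, 13, 10, 6, 7, 4, 9, 1, 5, 8, 2]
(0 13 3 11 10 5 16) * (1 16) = (0 13 3 11 10 5 1 16) = [13, 16, 2, 11, 4, 1, 6, 7, 8, 9, 5, 10, 12, 3, 14, 15, 0]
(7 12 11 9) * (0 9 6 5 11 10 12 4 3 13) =(0 9 7 4 3 13)(5 11 6)(10 12) =[9, 1, 2, 13, 3, 11, 5, 4, 8, 7, 12, 6, 10, 0]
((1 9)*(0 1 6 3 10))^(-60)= [0, 1, 2, 3, 4, 5, 6, 7, 8, 9, 10]= (10)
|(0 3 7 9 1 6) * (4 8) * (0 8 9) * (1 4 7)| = |(0 3 1 6 8 7)(4 9)| = 6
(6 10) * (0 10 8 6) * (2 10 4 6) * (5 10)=(0 4 6 8 2 5 10)=[4, 1, 5, 3, 6, 10, 8, 7, 2, 9, 0]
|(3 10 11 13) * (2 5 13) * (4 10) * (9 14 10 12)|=10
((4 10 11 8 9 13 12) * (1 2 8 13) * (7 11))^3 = (1 9 8 2)(4 11)(7 12)(10 13) = [0, 9, 1, 3, 11, 5, 6, 12, 2, 8, 13, 4, 7, 10]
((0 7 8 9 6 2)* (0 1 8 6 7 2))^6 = (0 6 7 9 8 1 2) = [6, 2, 0, 3, 4, 5, 7, 9, 1, 8]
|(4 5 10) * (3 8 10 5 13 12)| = |(3 8 10 4 13 12)| = 6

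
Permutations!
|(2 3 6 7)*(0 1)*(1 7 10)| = 7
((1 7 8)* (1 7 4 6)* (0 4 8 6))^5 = (0 4)(1 8 7 6) = [4, 8, 2, 3, 0, 5, 1, 6, 7]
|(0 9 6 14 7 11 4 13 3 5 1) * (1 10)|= |(0 9 6 14 7 11 4 13 3 5 10 1)|= 12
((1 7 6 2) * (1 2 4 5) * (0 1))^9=(0 6)(1 4)(5 7)=[6, 4, 2, 3, 1, 7, 0, 5]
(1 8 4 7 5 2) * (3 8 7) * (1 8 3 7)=(2 8 4 7 5)=[0, 1, 8, 3, 7, 2, 6, 5, 4]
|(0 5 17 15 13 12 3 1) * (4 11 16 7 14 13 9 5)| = |(0 4 11 16 7 14 13 12 3 1)(5 17 15 9)| = 20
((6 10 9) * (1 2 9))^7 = (1 9 10 2 6) = [0, 9, 6, 3, 4, 5, 1, 7, 8, 10, 2]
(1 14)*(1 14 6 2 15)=(1 6 2 15)=[0, 6, 15, 3, 4, 5, 2, 7, 8, 9, 10, 11, 12, 13, 14, 1]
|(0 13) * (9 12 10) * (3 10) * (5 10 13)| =|(0 5 10 9 12 3 13)| =7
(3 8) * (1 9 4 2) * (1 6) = (1 9 4 2 6)(3 8) = [0, 9, 6, 8, 2, 5, 1, 7, 3, 4]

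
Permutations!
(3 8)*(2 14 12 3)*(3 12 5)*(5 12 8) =(2 14 12 8)(3 5) =[0, 1, 14, 5, 4, 3, 6, 7, 2, 9, 10, 11, 8, 13, 12]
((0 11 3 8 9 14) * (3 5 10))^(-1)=(0 14 9 8 3 10 5 11)=[14, 1, 2, 10, 4, 11, 6, 7, 3, 8, 5, 0, 12, 13, 9]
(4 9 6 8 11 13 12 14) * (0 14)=(0 14 4 9 6 8 11 13 12)=[14, 1, 2, 3, 9, 5, 8, 7, 11, 6, 10, 13, 0, 12, 4]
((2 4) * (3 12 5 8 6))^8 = (3 8 12 6 5) = [0, 1, 2, 8, 4, 3, 5, 7, 12, 9, 10, 11, 6]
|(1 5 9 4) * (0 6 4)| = |(0 6 4 1 5 9)| = 6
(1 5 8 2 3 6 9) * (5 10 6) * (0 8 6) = [8, 10, 3, 5, 4, 6, 9, 7, 2, 1, 0] = (0 8 2 3 5 6 9 1 10)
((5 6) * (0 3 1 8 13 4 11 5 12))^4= (0 13 6 1 11)(3 4 12 8 5)= [13, 11, 2, 4, 12, 3, 1, 7, 5, 9, 10, 0, 8, 6]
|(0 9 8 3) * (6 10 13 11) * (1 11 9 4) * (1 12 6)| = |(0 4 12 6 10 13 9 8 3)(1 11)| = 18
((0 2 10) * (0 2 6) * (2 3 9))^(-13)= (0 6)(2 9 3 10)= [6, 1, 9, 10, 4, 5, 0, 7, 8, 3, 2]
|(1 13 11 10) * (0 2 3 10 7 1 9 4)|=|(0 2 3 10 9 4)(1 13 11 7)|=12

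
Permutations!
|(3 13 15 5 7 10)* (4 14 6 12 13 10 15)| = 30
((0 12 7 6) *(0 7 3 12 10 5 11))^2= (12)(0 5)(10 11)= [5, 1, 2, 3, 4, 0, 6, 7, 8, 9, 11, 10, 12]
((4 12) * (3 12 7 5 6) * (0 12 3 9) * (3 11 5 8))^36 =[11, 1, 2, 12, 6, 7, 8, 9, 0, 3, 10, 4, 5] =(0 11 4 6 8)(3 12 5 7 9)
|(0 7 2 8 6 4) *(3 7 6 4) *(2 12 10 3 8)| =|(0 6 8 4)(3 7 12 10)| =4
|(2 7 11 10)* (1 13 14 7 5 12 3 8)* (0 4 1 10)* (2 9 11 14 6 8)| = |(0 4 1 13 6 8 10 9 11)(2 5 12 3)(7 14)| = 36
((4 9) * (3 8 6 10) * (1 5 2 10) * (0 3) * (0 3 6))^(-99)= (0 10 1 8 2 6 3 5)(4 9)= [10, 8, 6, 5, 9, 0, 3, 7, 2, 4, 1]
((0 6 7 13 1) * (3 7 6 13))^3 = (13)(3 7) = [0, 1, 2, 7, 4, 5, 6, 3, 8, 9, 10, 11, 12, 13]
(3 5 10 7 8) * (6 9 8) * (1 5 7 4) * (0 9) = [9, 5, 2, 7, 1, 10, 0, 6, 3, 8, 4] = (0 9 8 3 7 6)(1 5 10 4)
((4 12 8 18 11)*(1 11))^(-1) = (1 18 8 12 4 11) = [0, 18, 2, 3, 11, 5, 6, 7, 12, 9, 10, 1, 4, 13, 14, 15, 16, 17, 8]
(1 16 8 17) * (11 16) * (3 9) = (1 11 16 8 17)(3 9) = [0, 11, 2, 9, 4, 5, 6, 7, 17, 3, 10, 16, 12, 13, 14, 15, 8, 1]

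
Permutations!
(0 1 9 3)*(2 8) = [1, 9, 8, 0, 4, 5, 6, 7, 2, 3] = (0 1 9 3)(2 8)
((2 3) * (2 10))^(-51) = (10) = [0, 1, 2, 3, 4, 5, 6, 7, 8, 9, 10]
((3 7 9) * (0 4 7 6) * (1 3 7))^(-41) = (0 6 3 1 4)(7 9) = [6, 4, 2, 1, 0, 5, 3, 9, 8, 7]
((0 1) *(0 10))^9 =(10) =[0, 1, 2, 3, 4, 5, 6, 7, 8, 9, 10]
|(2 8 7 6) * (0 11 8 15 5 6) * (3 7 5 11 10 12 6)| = |(0 10 12 6 2 15 11 8 5 3 7)| = 11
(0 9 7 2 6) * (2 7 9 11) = [11, 1, 6, 3, 4, 5, 0, 7, 8, 9, 10, 2] = (0 11 2 6)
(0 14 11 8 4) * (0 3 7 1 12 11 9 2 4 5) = (0 14 9 2 4 3 7 1 12 11 8 5) = [14, 12, 4, 7, 3, 0, 6, 1, 5, 2, 10, 8, 11, 13, 9]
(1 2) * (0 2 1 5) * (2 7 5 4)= [7, 1, 4, 3, 2, 0, 6, 5]= (0 7 5)(2 4)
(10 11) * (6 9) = (6 9)(10 11) = [0, 1, 2, 3, 4, 5, 9, 7, 8, 6, 11, 10]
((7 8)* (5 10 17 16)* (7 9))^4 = (17)(7 8 9) = [0, 1, 2, 3, 4, 5, 6, 8, 9, 7, 10, 11, 12, 13, 14, 15, 16, 17]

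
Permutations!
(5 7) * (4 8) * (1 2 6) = (1 2 6)(4 8)(5 7) = [0, 2, 6, 3, 8, 7, 1, 5, 4]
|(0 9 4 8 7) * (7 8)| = 4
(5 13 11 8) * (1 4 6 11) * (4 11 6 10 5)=[0, 11, 2, 3, 10, 13, 6, 7, 4, 9, 5, 8, 12, 1]=(1 11 8 4 10 5 13)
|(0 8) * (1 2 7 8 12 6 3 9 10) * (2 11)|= 11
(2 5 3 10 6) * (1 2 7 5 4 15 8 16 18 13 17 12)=(1 2 4 15 8 16 18 13 17 12)(3 10 6 7 5)=[0, 2, 4, 10, 15, 3, 7, 5, 16, 9, 6, 11, 1, 17, 14, 8, 18, 12, 13]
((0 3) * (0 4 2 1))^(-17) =[2, 4, 3, 1, 0] =(0 2 3 1 4)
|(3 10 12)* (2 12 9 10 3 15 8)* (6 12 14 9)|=|(2 14 9 10 6 12 15 8)|=8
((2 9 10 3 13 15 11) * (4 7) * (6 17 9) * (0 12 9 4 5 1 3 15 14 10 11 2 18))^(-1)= (0 18 11 9 12)(1 5 7 4 17 6 2 15 10 14 13 3)= [18, 5, 15, 1, 17, 7, 2, 4, 8, 12, 14, 9, 0, 3, 13, 10, 16, 6, 11]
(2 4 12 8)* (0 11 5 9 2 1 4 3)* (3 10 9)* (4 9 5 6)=(0 11 6 4 12 8 1 9 2 10 5 3)=[11, 9, 10, 0, 12, 3, 4, 7, 1, 2, 5, 6, 8]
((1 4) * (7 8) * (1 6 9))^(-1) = [0, 9, 2, 3, 1, 5, 4, 8, 7, 6] = (1 9 6 4)(7 8)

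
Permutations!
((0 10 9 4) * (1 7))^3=[4, 7, 2, 3, 9, 5, 6, 1, 8, 10, 0]=(0 4 9 10)(1 7)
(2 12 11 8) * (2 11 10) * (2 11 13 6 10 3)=(2 12 3)(6 10 11 8 13)=[0, 1, 12, 2, 4, 5, 10, 7, 13, 9, 11, 8, 3, 6]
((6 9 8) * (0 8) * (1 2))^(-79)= (0 8 6 9)(1 2)= [8, 2, 1, 3, 4, 5, 9, 7, 6, 0]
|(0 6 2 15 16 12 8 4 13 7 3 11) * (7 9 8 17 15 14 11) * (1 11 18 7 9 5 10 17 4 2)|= |(0 6 1 11)(2 14 18 7 3 9 8)(4 13 5 10 17 15 16 12)|= 56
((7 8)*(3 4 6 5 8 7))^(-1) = [0, 1, 2, 8, 3, 6, 4, 7, 5] = (3 8 5 6 4)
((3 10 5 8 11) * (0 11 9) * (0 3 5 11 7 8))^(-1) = [5, 1, 2, 9, 4, 11, 6, 0, 7, 8, 3, 10] = (0 5 11 10 3 9 8 7)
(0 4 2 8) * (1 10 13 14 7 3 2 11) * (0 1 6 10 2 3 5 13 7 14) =[4, 2, 8, 3, 11, 13, 10, 5, 1, 9, 7, 6, 12, 0, 14] =(14)(0 4 11 6 10 7 5 13)(1 2 8)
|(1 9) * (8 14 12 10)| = 4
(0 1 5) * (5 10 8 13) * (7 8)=(0 1 10 7 8 13 5)=[1, 10, 2, 3, 4, 0, 6, 8, 13, 9, 7, 11, 12, 5]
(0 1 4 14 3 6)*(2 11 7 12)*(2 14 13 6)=[1, 4, 11, 2, 13, 5, 0, 12, 8, 9, 10, 7, 14, 6, 3]=(0 1 4 13 6)(2 11 7 12 14 3)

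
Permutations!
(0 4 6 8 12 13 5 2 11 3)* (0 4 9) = [9, 1, 11, 4, 6, 2, 8, 7, 12, 0, 10, 3, 13, 5] = (0 9)(2 11 3 4 6 8 12 13 5)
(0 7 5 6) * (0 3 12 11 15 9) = (0 7 5 6 3 12 11 15 9) = [7, 1, 2, 12, 4, 6, 3, 5, 8, 0, 10, 15, 11, 13, 14, 9]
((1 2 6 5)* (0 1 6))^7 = (0 1 2)(5 6) = [1, 2, 0, 3, 4, 6, 5]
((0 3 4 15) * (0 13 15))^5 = (0 4 3)(13 15) = [4, 1, 2, 0, 3, 5, 6, 7, 8, 9, 10, 11, 12, 15, 14, 13]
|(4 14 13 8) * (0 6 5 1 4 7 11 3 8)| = 28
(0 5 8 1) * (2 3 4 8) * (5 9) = [9, 0, 3, 4, 8, 2, 6, 7, 1, 5] = (0 9 5 2 3 4 8 1)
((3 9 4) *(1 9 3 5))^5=[0, 9, 2, 3, 5, 1, 6, 7, 8, 4]=(1 9 4 5)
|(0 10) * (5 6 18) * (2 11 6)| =10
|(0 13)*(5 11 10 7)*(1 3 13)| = |(0 1 3 13)(5 11 10 7)| = 4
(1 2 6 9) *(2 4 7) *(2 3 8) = (1 4 7 3 8 2 6 9) = [0, 4, 6, 8, 7, 5, 9, 3, 2, 1]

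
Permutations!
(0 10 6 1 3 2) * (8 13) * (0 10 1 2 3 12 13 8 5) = (0 1 12 13 5)(2 10 6) = [1, 12, 10, 3, 4, 0, 2, 7, 8, 9, 6, 11, 13, 5]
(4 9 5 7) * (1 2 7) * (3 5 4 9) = (1 2 7 9 4 3 5) = [0, 2, 7, 5, 3, 1, 6, 9, 8, 4]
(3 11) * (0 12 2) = (0 12 2)(3 11) = [12, 1, 0, 11, 4, 5, 6, 7, 8, 9, 10, 3, 2]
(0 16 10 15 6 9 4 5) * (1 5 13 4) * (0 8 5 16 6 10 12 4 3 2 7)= [6, 16, 7, 2, 13, 8, 9, 0, 5, 1, 15, 11, 4, 3, 14, 10, 12]= (0 6 9 1 16 12 4 13 3 2 7)(5 8)(10 15)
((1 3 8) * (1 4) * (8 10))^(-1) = (1 4 8 10 3) = [0, 4, 2, 1, 8, 5, 6, 7, 10, 9, 3]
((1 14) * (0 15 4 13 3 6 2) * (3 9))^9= (0 15 4 13 9 3 6 2)(1 14)= [15, 14, 0, 6, 13, 5, 2, 7, 8, 3, 10, 11, 12, 9, 1, 4]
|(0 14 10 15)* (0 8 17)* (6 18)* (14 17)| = 4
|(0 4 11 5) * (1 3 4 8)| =7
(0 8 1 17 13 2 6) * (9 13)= (0 8 1 17 9 13 2 6)= [8, 17, 6, 3, 4, 5, 0, 7, 1, 13, 10, 11, 12, 2, 14, 15, 16, 9]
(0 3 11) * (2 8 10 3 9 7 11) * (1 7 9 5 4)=(0 5 4 1 7 11)(2 8 10 3)=[5, 7, 8, 2, 1, 4, 6, 11, 10, 9, 3, 0]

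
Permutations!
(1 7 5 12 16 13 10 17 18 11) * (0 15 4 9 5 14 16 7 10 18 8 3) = (0 15 4 9 5 12 7 14 16 13 18 11 1 10 17 8 3) = [15, 10, 2, 0, 9, 12, 6, 14, 3, 5, 17, 1, 7, 18, 16, 4, 13, 8, 11]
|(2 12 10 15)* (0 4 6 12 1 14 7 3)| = |(0 4 6 12 10 15 2 1 14 7 3)| = 11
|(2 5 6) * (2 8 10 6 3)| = 3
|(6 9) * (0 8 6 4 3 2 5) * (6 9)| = |(0 8 9 4 3 2 5)| = 7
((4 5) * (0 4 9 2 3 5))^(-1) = [4, 1, 9, 2, 0, 3, 6, 7, 8, 5] = (0 4)(2 9 5 3)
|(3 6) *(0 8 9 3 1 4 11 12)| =|(0 8 9 3 6 1 4 11 12)| =9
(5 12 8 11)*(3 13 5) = (3 13 5 12 8 11) = [0, 1, 2, 13, 4, 12, 6, 7, 11, 9, 10, 3, 8, 5]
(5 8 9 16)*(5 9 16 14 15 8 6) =(5 6)(8 16 9 14 15) =[0, 1, 2, 3, 4, 6, 5, 7, 16, 14, 10, 11, 12, 13, 15, 8, 9]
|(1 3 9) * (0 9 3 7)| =4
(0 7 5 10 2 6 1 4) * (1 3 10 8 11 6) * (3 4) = [7, 3, 1, 10, 0, 8, 4, 5, 11, 9, 2, 6] = (0 7 5 8 11 6 4)(1 3 10 2)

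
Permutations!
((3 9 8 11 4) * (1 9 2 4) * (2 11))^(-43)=(1 11 3 4 2 8 9)=[0, 11, 8, 4, 2, 5, 6, 7, 9, 1, 10, 3]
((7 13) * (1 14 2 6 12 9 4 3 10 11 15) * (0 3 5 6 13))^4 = [15, 7, 3, 1, 9, 4, 5, 11, 8, 12, 14, 2, 6, 10, 0, 13] = (0 15 13 10 14)(1 7 11 2 3)(4 9 12 6 5)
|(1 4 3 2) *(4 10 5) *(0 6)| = |(0 6)(1 10 5 4 3 2)| = 6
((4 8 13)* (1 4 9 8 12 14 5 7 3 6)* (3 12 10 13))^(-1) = (1 6 3 8 9 13 10 4)(5 14 12 7) = [0, 6, 2, 8, 1, 14, 3, 5, 9, 13, 4, 11, 7, 10, 12]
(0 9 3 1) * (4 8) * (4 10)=(0 9 3 1)(4 8 10)=[9, 0, 2, 1, 8, 5, 6, 7, 10, 3, 4]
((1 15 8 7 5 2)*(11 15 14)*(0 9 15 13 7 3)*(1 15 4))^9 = [2, 3, 11, 5, 8, 14, 6, 1, 7, 15, 10, 9, 12, 4, 0, 13] = (0 2 11 9 15 13 4 8 7 1 3 5 14)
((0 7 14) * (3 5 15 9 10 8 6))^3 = (3 9 6 15 8 5 10) = [0, 1, 2, 9, 4, 10, 15, 7, 5, 6, 3, 11, 12, 13, 14, 8]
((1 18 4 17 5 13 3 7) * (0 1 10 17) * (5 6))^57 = (0 1 18 4)(3 7 10 17 6 5 13) = [1, 18, 2, 7, 0, 13, 5, 10, 8, 9, 17, 11, 12, 3, 14, 15, 16, 6, 4]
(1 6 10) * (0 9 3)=(0 9 3)(1 6 10)=[9, 6, 2, 0, 4, 5, 10, 7, 8, 3, 1]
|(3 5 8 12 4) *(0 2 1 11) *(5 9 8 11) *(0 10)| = 30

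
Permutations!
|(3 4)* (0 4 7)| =4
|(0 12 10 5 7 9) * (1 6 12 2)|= |(0 2 1 6 12 10 5 7 9)|= 9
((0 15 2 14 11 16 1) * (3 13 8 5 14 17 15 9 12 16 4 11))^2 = (0 12 1 9 16)(2 15 17)(3 8 14 13 5) = [12, 9, 15, 8, 4, 3, 6, 7, 14, 16, 10, 11, 1, 5, 13, 17, 0, 2]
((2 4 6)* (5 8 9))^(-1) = (2 6 4)(5 9 8) = [0, 1, 6, 3, 2, 9, 4, 7, 5, 8]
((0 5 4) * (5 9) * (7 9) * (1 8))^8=(0 5 7 4 9)=[5, 1, 2, 3, 9, 7, 6, 4, 8, 0]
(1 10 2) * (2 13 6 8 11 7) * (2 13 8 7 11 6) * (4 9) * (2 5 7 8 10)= [0, 2, 1, 3, 9, 7, 8, 13, 6, 4, 10, 11, 12, 5]= (1 2)(4 9)(5 7 13)(6 8)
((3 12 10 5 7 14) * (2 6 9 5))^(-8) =[0, 1, 6, 12, 4, 7, 9, 14, 8, 5, 2, 11, 10, 13, 3] =(2 6 9 5 7 14 3 12 10)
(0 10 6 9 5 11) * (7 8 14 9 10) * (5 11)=[7, 1, 2, 3, 4, 5, 10, 8, 14, 11, 6, 0, 12, 13, 9]=(0 7 8 14 9 11)(6 10)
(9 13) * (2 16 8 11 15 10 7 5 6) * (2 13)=(2 16 8 11 15 10 7 5 6 13 9)=[0, 1, 16, 3, 4, 6, 13, 5, 11, 2, 7, 15, 12, 9, 14, 10, 8]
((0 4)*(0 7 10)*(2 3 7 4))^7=[3, 1, 7, 10, 4, 5, 6, 0, 8, 9, 2]=(0 3 10 2 7)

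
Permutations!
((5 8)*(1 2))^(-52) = [0, 1, 2, 3, 4, 5, 6, 7, 8] = (8)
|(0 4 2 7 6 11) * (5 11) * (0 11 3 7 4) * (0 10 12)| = 12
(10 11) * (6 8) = (6 8)(10 11) = [0, 1, 2, 3, 4, 5, 8, 7, 6, 9, 11, 10]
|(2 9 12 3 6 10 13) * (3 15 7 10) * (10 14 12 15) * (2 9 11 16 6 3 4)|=35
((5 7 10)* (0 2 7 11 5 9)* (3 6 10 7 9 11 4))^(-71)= [2, 1, 9, 6, 3, 4, 10, 7, 8, 0, 11, 5]= (0 2 9)(3 6 10 11 5 4)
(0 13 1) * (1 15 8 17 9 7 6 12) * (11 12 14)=[13, 0, 2, 3, 4, 5, 14, 6, 17, 7, 10, 12, 1, 15, 11, 8, 16, 9]=(0 13 15 8 17 9 7 6 14 11 12 1)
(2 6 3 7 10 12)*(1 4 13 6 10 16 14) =(1 4 13 6 3 7 16 14)(2 10 12) =[0, 4, 10, 7, 13, 5, 3, 16, 8, 9, 12, 11, 2, 6, 1, 15, 14]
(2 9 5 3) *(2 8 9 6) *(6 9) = (2 9 5 3 8 6) = [0, 1, 9, 8, 4, 3, 2, 7, 6, 5]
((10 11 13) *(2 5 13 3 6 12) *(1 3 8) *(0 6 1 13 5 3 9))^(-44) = (13)(0 1 2 6 9 3 12) = [1, 2, 6, 12, 4, 5, 9, 7, 8, 3, 10, 11, 0, 13]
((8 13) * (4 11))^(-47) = (4 11)(8 13) = [0, 1, 2, 3, 11, 5, 6, 7, 13, 9, 10, 4, 12, 8]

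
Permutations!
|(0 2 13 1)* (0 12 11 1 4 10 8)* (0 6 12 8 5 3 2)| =|(1 8 6 12 11)(2 13 4 10 5 3)| =30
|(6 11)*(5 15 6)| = 4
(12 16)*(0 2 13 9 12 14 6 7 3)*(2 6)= (0 6 7 3)(2 13 9 12 16 14)= [6, 1, 13, 0, 4, 5, 7, 3, 8, 12, 10, 11, 16, 9, 2, 15, 14]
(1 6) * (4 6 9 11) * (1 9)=[0, 1, 2, 3, 6, 5, 9, 7, 8, 11, 10, 4]=(4 6 9 11)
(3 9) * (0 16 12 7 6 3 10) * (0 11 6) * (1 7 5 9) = (0 16 12 5 9 10 11 6 3 1 7) = [16, 7, 2, 1, 4, 9, 3, 0, 8, 10, 11, 6, 5, 13, 14, 15, 12]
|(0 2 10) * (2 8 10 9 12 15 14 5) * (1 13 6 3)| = 12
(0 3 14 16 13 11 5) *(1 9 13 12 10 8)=[3, 9, 2, 14, 4, 0, 6, 7, 1, 13, 8, 5, 10, 11, 16, 15, 12]=(0 3 14 16 12 10 8 1 9 13 11 5)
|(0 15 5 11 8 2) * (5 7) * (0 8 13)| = 6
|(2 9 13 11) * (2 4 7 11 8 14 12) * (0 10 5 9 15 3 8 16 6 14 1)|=|(0 10 5 9 13 16 6 14 12 2 15 3 8 1)(4 7 11)|=42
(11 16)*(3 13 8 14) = (3 13 8 14)(11 16) = [0, 1, 2, 13, 4, 5, 6, 7, 14, 9, 10, 16, 12, 8, 3, 15, 11]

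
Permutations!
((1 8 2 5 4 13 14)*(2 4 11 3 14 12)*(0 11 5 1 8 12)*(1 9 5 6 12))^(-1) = [13, 1, 12, 11, 8, 9, 5, 7, 14, 2, 10, 0, 6, 4, 3] = (0 13 4 8 14 3 11)(2 12 6 5 9)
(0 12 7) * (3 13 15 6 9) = (0 12 7)(3 13 15 6 9) = [12, 1, 2, 13, 4, 5, 9, 0, 8, 3, 10, 11, 7, 15, 14, 6]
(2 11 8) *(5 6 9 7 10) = (2 11 8)(5 6 9 7 10) = [0, 1, 11, 3, 4, 6, 9, 10, 2, 7, 5, 8]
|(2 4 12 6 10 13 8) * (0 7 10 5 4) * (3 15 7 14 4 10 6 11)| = 14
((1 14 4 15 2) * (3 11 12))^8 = (1 15 14 2 4)(3 12 11) = [0, 15, 4, 12, 1, 5, 6, 7, 8, 9, 10, 3, 11, 13, 2, 14]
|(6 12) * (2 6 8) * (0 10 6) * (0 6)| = 4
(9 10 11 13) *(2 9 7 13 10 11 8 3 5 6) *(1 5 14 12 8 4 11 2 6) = [0, 5, 9, 14, 11, 1, 6, 13, 3, 2, 4, 10, 8, 7, 12] = (1 5)(2 9)(3 14 12 8)(4 11 10)(7 13)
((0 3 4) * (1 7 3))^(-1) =[4, 0, 2, 7, 3, 5, 6, 1] =(0 4 3 7 1)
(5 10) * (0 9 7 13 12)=[9, 1, 2, 3, 4, 10, 6, 13, 8, 7, 5, 11, 0, 12]=(0 9 7 13 12)(5 10)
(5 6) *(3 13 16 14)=(3 13 16 14)(5 6)=[0, 1, 2, 13, 4, 6, 5, 7, 8, 9, 10, 11, 12, 16, 3, 15, 14]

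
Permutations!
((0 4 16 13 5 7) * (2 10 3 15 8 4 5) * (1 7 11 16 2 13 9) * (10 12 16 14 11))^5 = (0 8 9 10 2 7 15 16 5 4 1 3 12)(11 14) = [8, 3, 7, 12, 1, 4, 6, 15, 9, 10, 2, 14, 0, 13, 11, 16, 5]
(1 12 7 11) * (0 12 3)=[12, 3, 2, 0, 4, 5, 6, 11, 8, 9, 10, 1, 7]=(0 12 7 11 1 3)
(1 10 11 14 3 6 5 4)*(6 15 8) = (1 10 11 14 3 15 8 6 5 4) = [0, 10, 2, 15, 1, 4, 5, 7, 6, 9, 11, 14, 12, 13, 3, 8]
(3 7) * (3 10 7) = [0, 1, 2, 3, 4, 5, 6, 10, 8, 9, 7] = (7 10)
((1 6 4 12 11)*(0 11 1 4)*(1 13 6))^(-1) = (0 6 13 12 4 11) = [6, 1, 2, 3, 11, 5, 13, 7, 8, 9, 10, 0, 4, 12]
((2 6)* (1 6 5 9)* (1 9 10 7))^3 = (1 5)(2 7)(6 10) = [0, 5, 7, 3, 4, 1, 10, 2, 8, 9, 6]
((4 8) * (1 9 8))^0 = [0, 1, 2, 3, 4, 5, 6, 7, 8, 9] = (9)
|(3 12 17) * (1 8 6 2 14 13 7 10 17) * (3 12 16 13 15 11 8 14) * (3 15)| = 45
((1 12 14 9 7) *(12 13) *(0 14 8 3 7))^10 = (0 14 9)(1 3 12)(7 8 13) = [14, 3, 2, 12, 4, 5, 6, 8, 13, 0, 10, 11, 1, 7, 9]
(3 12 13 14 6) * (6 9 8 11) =(3 12 13 14 9 8 11 6) =[0, 1, 2, 12, 4, 5, 3, 7, 11, 8, 10, 6, 13, 14, 9]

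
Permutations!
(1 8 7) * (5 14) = (1 8 7)(5 14) = [0, 8, 2, 3, 4, 14, 6, 1, 7, 9, 10, 11, 12, 13, 5]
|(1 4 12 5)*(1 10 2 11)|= 7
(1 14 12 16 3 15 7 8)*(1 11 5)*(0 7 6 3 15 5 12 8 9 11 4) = (0 7 9 11 12 16 15 6 3 5 1 14 8 4) = [7, 14, 2, 5, 0, 1, 3, 9, 4, 11, 10, 12, 16, 13, 8, 6, 15]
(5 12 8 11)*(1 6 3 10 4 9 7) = [0, 6, 2, 10, 9, 12, 3, 1, 11, 7, 4, 5, 8] = (1 6 3 10 4 9 7)(5 12 8 11)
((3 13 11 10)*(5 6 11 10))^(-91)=(3 10 13)(5 11 6)=[0, 1, 2, 10, 4, 11, 5, 7, 8, 9, 13, 6, 12, 3]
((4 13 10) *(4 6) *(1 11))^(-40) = [0, 1, 2, 3, 4, 5, 6, 7, 8, 9, 10, 11, 12, 13] = (13)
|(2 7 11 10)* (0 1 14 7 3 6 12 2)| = 12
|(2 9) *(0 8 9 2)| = 3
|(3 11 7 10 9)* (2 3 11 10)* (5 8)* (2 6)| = 14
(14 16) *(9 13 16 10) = (9 13 16 14 10) = [0, 1, 2, 3, 4, 5, 6, 7, 8, 13, 9, 11, 12, 16, 10, 15, 14]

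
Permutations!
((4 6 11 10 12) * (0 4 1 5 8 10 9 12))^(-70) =(12) =[0, 1, 2, 3, 4, 5, 6, 7, 8, 9, 10, 11, 12]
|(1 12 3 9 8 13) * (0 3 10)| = |(0 3 9 8 13 1 12 10)| = 8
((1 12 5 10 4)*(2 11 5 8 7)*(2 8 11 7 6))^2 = [0, 11, 8, 3, 12, 4, 7, 6, 2, 9, 1, 10, 5] = (1 11 10)(2 8)(4 12 5)(6 7)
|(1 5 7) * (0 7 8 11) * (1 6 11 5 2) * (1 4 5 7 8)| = |(0 8 7 6 11)(1 2 4 5)| = 20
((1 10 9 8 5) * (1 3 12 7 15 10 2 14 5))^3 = (1 5 7 9 2 3 15 8 14 12 10) = [0, 5, 3, 15, 4, 7, 6, 9, 14, 2, 1, 11, 10, 13, 12, 8]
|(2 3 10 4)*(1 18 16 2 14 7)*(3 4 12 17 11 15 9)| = 7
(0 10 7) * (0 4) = [10, 1, 2, 3, 0, 5, 6, 4, 8, 9, 7] = (0 10 7 4)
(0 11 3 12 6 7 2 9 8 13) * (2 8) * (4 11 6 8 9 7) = [6, 1, 7, 12, 11, 5, 4, 9, 13, 2, 10, 3, 8, 0] = (0 6 4 11 3 12 8 13)(2 7 9)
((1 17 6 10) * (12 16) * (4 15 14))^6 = (1 6)(10 17) = [0, 6, 2, 3, 4, 5, 1, 7, 8, 9, 17, 11, 12, 13, 14, 15, 16, 10]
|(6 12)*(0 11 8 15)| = |(0 11 8 15)(6 12)| = 4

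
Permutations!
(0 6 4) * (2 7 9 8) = [6, 1, 7, 3, 0, 5, 4, 9, 2, 8] = (0 6 4)(2 7 9 8)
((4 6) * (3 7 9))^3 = (9)(4 6) = [0, 1, 2, 3, 6, 5, 4, 7, 8, 9]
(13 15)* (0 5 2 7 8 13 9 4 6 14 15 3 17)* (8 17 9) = (0 5 2 7 17)(3 9 4 6 14 15 8 13) = [5, 1, 7, 9, 6, 2, 14, 17, 13, 4, 10, 11, 12, 3, 15, 8, 16, 0]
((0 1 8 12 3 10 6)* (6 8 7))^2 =(0 7)(1 6)(3 8)(10 12) =[7, 6, 2, 8, 4, 5, 1, 0, 3, 9, 12, 11, 10]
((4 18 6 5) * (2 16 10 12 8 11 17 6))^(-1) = (2 18 4 5 6 17 11 8 12 10 16) = [0, 1, 18, 3, 5, 6, 17, 7, 12, 9, 16, 8, 10, 13, 14, 15, 2, 11, 4]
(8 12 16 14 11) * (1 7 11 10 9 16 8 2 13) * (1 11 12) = [0, 7, 13, 3, 4, 5, 6, 12, 1, 16, 9, 2, 8, 11, 10, 15, 14] = (1 7 12 8)(2 13 11)(9 16 14 10)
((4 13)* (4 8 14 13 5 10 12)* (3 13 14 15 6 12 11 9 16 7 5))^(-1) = (3 4 12 6 15 8 13)(5 7 16 9 11 10) = [0, 1, 2, 4, 12, 7, 15, 16, 13, 11, 5, 10, 6, 3, 14, 8, 9]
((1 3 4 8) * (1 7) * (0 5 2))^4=(0 5 2)(1 7 8 4 3)=[5, 7, 0, 1, 3, 2, 6, 8, 4]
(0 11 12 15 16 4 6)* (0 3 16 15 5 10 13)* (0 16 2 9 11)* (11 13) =(2 9 13 16 4 6 3)(5 10 11 12) =[0, 1, 9, 2, 6, 10, 3, 7, 8, 13, 11, 12, 5, 16, 14, 15, 4]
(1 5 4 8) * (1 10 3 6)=(1 5 4 8 10 3 6)=[0, 5, 2, 6, 8, 4, 1, 7, 10, 9, 3]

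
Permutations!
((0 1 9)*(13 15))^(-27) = (13 15) = [0, 1, 2, 3, 4, 5, 6, 7, 8, 9, 10, 11, 12, 15, 14, 13]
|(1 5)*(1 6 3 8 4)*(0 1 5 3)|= |(0 1 3 8 4 5 6)|= 7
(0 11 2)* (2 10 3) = [11, 1, 0, 2, 4, 5, 6, 7, 8, 9, 3, 10] = (0 11 10 3 2)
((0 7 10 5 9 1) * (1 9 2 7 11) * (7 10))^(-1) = (0 1 11)(2 5 10) = [1, 11, 5, 3, 4, 10, 6, 7, 8, 9, 2, 0]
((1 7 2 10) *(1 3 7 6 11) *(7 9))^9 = [0, 1, 7, 10, 4, 5, 6, 9, 8, 3, 2, 11] = (11)(2 7 9 3 10)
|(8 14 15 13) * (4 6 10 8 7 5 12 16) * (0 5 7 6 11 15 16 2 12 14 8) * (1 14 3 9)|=26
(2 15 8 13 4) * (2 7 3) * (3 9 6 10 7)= (2 15 8 13 4 3)(6 10 7 9)= [0, 1, 15, 2, 3, 5, 10, 9, 13, 6, 7, 11, 12, 4, 14, 8]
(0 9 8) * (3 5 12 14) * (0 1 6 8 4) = (0 9 4)(1 6 8)(3 5 12 14) = [9, 6, 2, 5, 0, 12, 8, 7, 1, 4, 10, 11, 14, 13, 3]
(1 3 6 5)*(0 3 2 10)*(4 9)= (0 3 6 5 1 2 10)(4 9)= [3, 2, 10, 6, 9, 1, 5, 7, 8, 4, 0]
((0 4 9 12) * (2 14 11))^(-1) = [12, 1, 11, 3, 0, 5, 6, 7, 8, 4, 10, 14, 9, 13, 2] = (0 12 9 4)(2 11 14)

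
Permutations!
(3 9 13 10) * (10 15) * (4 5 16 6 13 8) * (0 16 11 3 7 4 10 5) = [16, 1, 2, 9, 0, 11, 13, 4, 10, 8, 7, 3, 12, 15, 14, 5, 6] = (0 16 6 13 15 5 11 3 9 8 10 7 4)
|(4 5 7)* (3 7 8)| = 5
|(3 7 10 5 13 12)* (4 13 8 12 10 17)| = 9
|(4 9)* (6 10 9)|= |(4 6 10 9)|= 4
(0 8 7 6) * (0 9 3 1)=(0 8 7 6 9 3 1)=[8, 0, 2, 1, 4, 5, 9, 6, 7, 3]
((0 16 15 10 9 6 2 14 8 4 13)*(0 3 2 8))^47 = [14, 1, 3, 13, 8, 5, 9, 7, 6, 10, 15, 11, 12, 4, 2, 16, 0] = (0 14 2 3 13 4 8 6 9 10 15 16)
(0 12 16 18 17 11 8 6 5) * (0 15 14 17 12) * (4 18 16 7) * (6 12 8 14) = (4 18 8 12 7)(5 15 6)(11 14 17) = [0, 1, 2, 3, 18, 15, 5, 4, 12, 9, 10, 14, 7, 13, 17, 6, 16, 11, 8]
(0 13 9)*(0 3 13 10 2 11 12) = (0 10 2 11 12)(3 13 9) = [10, 1, 11, 13, 4, 5, 6, 7, 8, 3, 2, 12, 0, 9]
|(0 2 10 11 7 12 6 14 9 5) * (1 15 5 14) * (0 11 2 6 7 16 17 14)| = |(0 6 1 15 5 11 16 17 14 9)(2 10)(7 12)| = 10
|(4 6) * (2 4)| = |(2 4 6)| = 3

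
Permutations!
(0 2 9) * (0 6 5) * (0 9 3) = (0 2 3)(5 9 6) = [2, 1, 3, 0, 4, 9, 5, 7, 8, 6]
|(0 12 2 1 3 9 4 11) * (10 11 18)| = |(0 12 2 1 3 9 4 18 10 11)| = 10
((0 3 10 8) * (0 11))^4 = (0 11 8 10 3) = [11, 1, 2, 0, 4, 5, 6, 7, 10, 9, 3, 8]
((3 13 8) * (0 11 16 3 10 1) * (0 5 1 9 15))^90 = (16) = [0, 1, 2, 3, 4, 5, 6, 7, 8, 9, 10, 11, 12, 13, 14, 15, 16]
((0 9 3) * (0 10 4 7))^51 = (0 10)(3 7)(4 9) = [10, 1, 2, 7, 9, 5, 6, 3, 8, 4, 0]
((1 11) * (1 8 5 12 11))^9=(5 12 11 8)=[0, 1, 2, 3, 4, 12, 6, 7, 5, 9, 10, 8, 11]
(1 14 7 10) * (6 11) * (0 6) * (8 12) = (0 6 11)(1 14 7 10)(8 12) = [6, 14, 2, 3, 4, 5, 11, 10, 12, 9, 1, 0, 8, 13, 7]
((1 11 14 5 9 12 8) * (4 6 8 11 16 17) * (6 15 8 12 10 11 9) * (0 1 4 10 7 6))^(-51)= (0 11 16 5 10 1 14 17)(6 12 9 7)= [11, 14, 2, 3, 4, 10, 12, 6, 8, 7, 1, 16, 9, 13, 17, 15, 5, 0]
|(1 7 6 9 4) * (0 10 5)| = |(0 10 5)(1 7 6 9 4)| = 15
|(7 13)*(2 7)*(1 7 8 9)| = 6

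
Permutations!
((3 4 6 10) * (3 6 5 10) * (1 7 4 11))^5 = (1 6 4 11 10 7 3 5) = [0, 6, 2, 5, 11, 1, 4, 3, 8, 9, 7, 10]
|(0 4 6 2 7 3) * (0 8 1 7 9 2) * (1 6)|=|(0 4 1 7 3 8 6)(2 9)|=14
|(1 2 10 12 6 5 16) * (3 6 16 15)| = 20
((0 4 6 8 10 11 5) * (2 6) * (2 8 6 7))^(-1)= [5, 1, 7, 3, 0, 11, 6, 2, 4, 9, 8, 10]= (0 5 11 10 8 4)(2 7)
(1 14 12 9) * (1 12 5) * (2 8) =(1 14 5)(2 8)(9 12) =[0, 14, 8, 3, 4, 1, 6, 7, 2, 12, 10, 11, 9, 13, 5]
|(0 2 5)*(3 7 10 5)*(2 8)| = 7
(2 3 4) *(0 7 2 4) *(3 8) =[7, 1, 8, 0, 4, 5, 6, 2, 3] =(0 7 2 8 3)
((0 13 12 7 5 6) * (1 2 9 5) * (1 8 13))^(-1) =(0 6 5 9 2 1)(7 12 13 8) =[6, 0, 1, 3, 4, 9, 5, 12, 7, 2, 10, 11, 13, 8]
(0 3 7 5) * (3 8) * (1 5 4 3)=(0 8 1 5)(3 7 4)=[8, 5, 2, 7, 3, 0, 6, 4, 1]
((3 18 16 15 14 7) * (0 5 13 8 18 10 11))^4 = (0 18 7)(3 5 16)(8 14 11)(10 13 15) = [18, 1, 2, 5, 4, 16, 6, 0, 14, 9, 13, 8, 12, 15, 11, 10, 3, 17, 7]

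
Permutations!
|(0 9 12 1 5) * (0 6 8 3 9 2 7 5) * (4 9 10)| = 12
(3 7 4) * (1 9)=(1 9)(3 7 4)=[0, 9, 2, 7, 3, 5, 6, 4, 8, 1]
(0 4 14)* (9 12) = (0 4 14)(9 12) = [4, 1, 2, 3, 14, 5, 6, 7, 8, 12, 10, 11, 9, 13, 0]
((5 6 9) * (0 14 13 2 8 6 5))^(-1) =(0 9 6 8 2 13 14) =[9, 1, 13, 3, 4, 5, 8, 7, 2, 6, 10, 11, 12, 14, 0]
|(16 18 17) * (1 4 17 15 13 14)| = |(1 4 17 16 18 15 13 14)| = 8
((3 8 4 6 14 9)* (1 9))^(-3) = (1 4 9 6 3 14 8) = [0, 4, 2, 14, 9, 5, 3, 7, 1, 6, 10, 11, 12, 13, 8]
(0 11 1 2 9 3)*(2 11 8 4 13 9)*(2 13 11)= (0 8 4 11 1 2 13 9 3)= [8, 2, 13, 0, 11, 5, 6, 7, 4, 3, 10, 1, 12, 9]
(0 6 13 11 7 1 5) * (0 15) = (0 6 13 11 7 1 5 15) = [6, 5, 2, 3, 4, 15, 13, 1, 8, 9, 10, 7, 12, 11, 14, 0]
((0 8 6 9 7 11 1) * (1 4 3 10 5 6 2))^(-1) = (0 1 2 8)(3 4 11 7 9 6 5 10) = [1, 2, 8, 4, 11, 10, 5, 9, 0, 6, 3, 7]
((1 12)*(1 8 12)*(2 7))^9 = (2 7)(8 12) = [0, 1, 7, 3, 4, 5, 6, 2, 12, 9, 10, 11, 8]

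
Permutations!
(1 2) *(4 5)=(1 2)(4 5)=[0, 2, 1, 3, 5, 4]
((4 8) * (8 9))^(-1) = (4 8 9) = [0, 1, 2, 3, 8, 5, 6, 7, 9, 4]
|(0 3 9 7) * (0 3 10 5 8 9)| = |(0 10 5 8 9 7 3)| = 7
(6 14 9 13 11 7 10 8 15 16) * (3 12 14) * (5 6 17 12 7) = [0, 1, 2, 7, 4, 6, 3, 10, 15, 13, 8, 5, 14, 11, 9, 16, 17, 12] = (3 7 10 8 15 16 17 12 14 9 13 11 5 6)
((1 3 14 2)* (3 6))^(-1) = (1 2 14 3 6) = [0, 2, 14, 6, 4, 5, 1, 7, 8, 9, 10, 11, 12, 13, 3]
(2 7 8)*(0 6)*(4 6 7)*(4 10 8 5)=(0 7 5 4 6)(2 10 8)=[7, 1, 10, 3, 6, 4, 0, 5, 2, 9, 8]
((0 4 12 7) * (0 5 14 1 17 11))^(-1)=(0 11 17 1 14 5 7 12 4)=[11, 14, 2, 3, 0, 7, 6, 12, 8, 9, 10, 17, 4, 13, 5, 15, 16, 1]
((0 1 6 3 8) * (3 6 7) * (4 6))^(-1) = (0 8 3 7 1)(4 6) = [8, 0, 2, 7, 6, 5, 4, 1, 3]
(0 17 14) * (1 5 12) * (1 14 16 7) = [17, 5, 2, 3, 4, 12, 6, 1, 8, 9, 10, 11, 14, 13, 0, 15, 7, 16] = (0 17 16 7 1 5 12 14)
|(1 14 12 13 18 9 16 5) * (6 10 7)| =|(1 14 12 13 18 9 16 5)(6 10 7)| =24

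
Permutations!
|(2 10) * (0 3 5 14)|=|(0 3 5 14)(2 10)|=4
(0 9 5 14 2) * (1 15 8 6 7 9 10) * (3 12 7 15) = (0 10 1 3 12 7 9 5 14 2)(6 15 8) = [10, 3, 0, 12, 4, 14, 15, 9, 6, 5, 1, 11, 7, 13, 2, 8]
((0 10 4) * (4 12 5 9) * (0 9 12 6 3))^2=(12)(0 6)(3 10)=[6, 1, 2, 10, 4, 5, 0, 7, 8, 9, 3, 11, 12]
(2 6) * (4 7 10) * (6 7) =(2 7 10 4 6) =[0, 1, 7, 3, 6, 5, 2, 10, 8, 9, 4]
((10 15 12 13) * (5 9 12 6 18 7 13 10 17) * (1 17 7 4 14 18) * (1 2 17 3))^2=(2 5 12 15)(4 18 14)(6 17 9 10)=[0, 1, 5, 3, 18, 12, 17, 7, 8, 10, 6, 11, 15, 13, 4, 2, 16, 9, 14]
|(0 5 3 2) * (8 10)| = |(0 5 3 2)(8 10)| = 4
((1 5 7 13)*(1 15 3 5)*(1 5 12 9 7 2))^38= (1 2 5)(3 9 13)(7 15 12)= [0, 2, 5, 9, 4, 1, 6, 15, 8, 13, 10, 11, 7, 3, 14, 12]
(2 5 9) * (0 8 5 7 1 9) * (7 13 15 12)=[8, 9, 13, 3, 4, 0, 6, 1, 5, 2, 10, 11, 7, 15, 14, 12]=(0 8 5)(1 9 2 13 15 12 7)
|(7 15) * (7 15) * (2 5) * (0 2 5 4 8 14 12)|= 6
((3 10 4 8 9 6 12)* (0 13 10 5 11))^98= (0 11 5 3 12 6 9 8 4 10 13)= [11, 1, 2, 12, 10, 3, 9, 7, 4, 8, 13, 5, 6, 0]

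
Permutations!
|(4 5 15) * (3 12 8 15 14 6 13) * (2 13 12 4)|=|(2 13 3 4 5 14 6 12 8 15)|=10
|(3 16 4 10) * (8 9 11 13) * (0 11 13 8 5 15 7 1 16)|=13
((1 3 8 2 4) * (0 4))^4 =[8, 0, 3, 4, 2, 5, 6, 7, 1] =(0 8 1)(2 3 4)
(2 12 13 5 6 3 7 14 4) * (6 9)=(2 12 13 5 9 6 3 7 14 4)=[0, 1, 12, 7, 2, 9, 3, 14, 8, 6, 10, 11, 13, 5, 4]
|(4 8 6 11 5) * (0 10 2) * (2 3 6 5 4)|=9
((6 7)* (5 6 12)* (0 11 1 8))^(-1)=(0 8 1 11)(5 12 7 6)=[8, 11, 2, 3, 4, 12, 5, 6, 1, 9, 10, 0, 7]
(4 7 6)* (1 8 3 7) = (1 8 3 7 6 4) = [0, 8, 2, 7, 1, 5, 4, 6, 3]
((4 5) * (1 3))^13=(1 3)(4 5)=[0, 3, 2, 1, 5, 4]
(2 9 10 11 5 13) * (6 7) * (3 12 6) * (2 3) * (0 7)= (0 7 2 9 10 11 5 13 3 12 6)= [7, 1, 9, 12, 4, 13, 0, 2, 8, 10, 11, 5, 6, 3]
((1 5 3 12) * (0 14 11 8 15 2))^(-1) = (0 2 15 8 11 14)(1 12 3 5) = [2, 12, 15, 5, 4, 1, 6, 7, 11, 9, 10, 14, 3, 13, 0, 8]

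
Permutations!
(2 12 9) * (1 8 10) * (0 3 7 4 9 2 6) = (0 3 7 4 9 6)(1 8 10)(2 12) = [3, 8, 12, 7, 9, 5, 0, 4, 10, 6, 1, 11, 2]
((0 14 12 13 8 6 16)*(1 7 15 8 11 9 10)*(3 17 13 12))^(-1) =(0 16 6 8 15 7 1 10 9 11 13 17 3 14) =[16, 10, 2, 14, 4, 5, 8, 1, 15, 11, 9, 13, 12, 17, 0, 7, 6, 3]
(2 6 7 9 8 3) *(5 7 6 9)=[0, 1, 9, 2, 4, 7, 6, 5, 3, 8]=(2 9 8 3)(5 7)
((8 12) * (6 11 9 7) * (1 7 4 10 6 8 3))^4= (1 3 12 8 7)(4 9 11 6 10)= [0, 3, 2, 12, 9, 5, 10, 1, 7, 11, 4, 6, 8]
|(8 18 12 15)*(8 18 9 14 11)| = |(8 9 14 11)(12 15 18)| = 12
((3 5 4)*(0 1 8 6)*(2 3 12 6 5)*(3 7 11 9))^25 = [4, 12, 2, 3, 1, 0, 5, 7, 6, 9, 10, 11, 8] = (0 4 1 12 8 6 5)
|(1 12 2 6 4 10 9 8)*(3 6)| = 9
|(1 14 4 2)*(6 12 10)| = |(1 14 4 2)(6 12 10)| = 12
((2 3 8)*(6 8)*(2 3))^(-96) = [0, 1, 2, 3, 4, 5, 6, 7, 8] = (8)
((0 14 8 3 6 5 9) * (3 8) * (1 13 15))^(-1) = (0 9 5 6 3 14)(1 15 13) = [9, 15, 2, 14, 4, 6, 3, 7, 8, 5, 10, 11, 12, 1, 0, 13]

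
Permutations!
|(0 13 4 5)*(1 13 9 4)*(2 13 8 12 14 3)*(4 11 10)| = |(0 9 11 10 4 5)(1 8 12 14 3 2 13)| = 42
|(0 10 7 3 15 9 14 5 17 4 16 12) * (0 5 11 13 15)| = 20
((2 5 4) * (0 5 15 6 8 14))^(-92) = (0 15)(2 14)(4 8)(5 6) = [15, 1, 14, 3, 8, 6, 5, 7, 4, 9, 10, 11, 12, 13, 2, 0]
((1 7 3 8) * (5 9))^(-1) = (1 8 3 7)(5 9) = [0, 8, 2, 7, 4, 9, 6, 1, 3, 5]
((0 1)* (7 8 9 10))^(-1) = (0 1)(7 10 9 8) = [1, 0, 2, 3, 4, 5, 6, 10, 7, 8, 9]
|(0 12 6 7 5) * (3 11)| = 10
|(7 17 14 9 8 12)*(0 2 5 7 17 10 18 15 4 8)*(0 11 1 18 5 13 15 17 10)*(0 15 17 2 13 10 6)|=|(0 13 17 14 9 11 1 18 2 10 5 7 15 4 8 12 6)|=17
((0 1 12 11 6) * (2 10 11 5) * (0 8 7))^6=(0 11 12 8 2)(1 6 5 7 10)=[11, 6, 0, 3, 4, 7, 5, 10, 2, 9, 1, 12, 8]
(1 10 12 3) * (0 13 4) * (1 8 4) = [13, 10, 2, 8, 0, 5, 6, 7, 4, 9, 12, 11, 3, 1] = (0 13 1 10 12 3 8 4)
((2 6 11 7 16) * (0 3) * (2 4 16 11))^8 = (16) = [0, 1, 2, 3, 4, 5, 6, 7, 8, 9, 10, 11, 12, 13, 14, 15, 16]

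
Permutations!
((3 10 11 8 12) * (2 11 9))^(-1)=(2 9 10 3 12 8 11)=[0, 1, 9, 12, 4, 5, 6, 7, 11, 10, 3, 2, 8]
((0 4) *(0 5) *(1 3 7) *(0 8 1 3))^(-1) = (0 1 8 5 4)(3 7) = [1, 8, 2, 7, 0, 4, 6, 3, 5]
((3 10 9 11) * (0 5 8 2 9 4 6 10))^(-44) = (0 11 2 5 3 9 8)(4 6 10) = [11, 1, 5, 9, 6, 3, 10, 7, 0, 8, 4, 2]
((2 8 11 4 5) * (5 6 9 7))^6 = [0, 1, 7, 3, 8, 9, 11, 6, 5, 4, 10, 2] = (2 7 6 11)(4 8 5 9)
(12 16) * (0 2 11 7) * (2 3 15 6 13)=[3, 1, 11, 15, 4, 5, 13, 0, 8, 9, 10, 7, 16, 2, 14, 6, 12]=(0 3 15 6 13 2 11 7)(12 16)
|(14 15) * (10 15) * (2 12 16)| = |(2 12 16)(10 15 14)| = 3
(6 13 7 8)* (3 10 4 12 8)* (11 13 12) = (3 10 4 11 13 7)(6 12 8) = [0, 1, 2, 10, 11, 5, 12, 3, 6, 9, 4, 13, 8, 7]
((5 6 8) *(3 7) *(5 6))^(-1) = (3 7)(6 8) = [0, 1, 2, 7, 4, 5, 8, 3, 6]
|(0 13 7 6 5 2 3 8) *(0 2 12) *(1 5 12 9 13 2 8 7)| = |(0 2 3 7 6 12)(1 5 9 13)| = 12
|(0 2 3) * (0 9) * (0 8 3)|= 6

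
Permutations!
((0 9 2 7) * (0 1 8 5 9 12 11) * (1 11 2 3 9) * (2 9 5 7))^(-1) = [11, 5, 2, 9, 4, 3, 6, 8, 1, 12, 10, 7, 0] = (0 11 7 8 1 5 3 9 12)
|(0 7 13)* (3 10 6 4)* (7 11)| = 4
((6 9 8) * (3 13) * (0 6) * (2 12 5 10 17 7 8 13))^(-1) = (0 8 7 17 10 5 12 2 3 13 9 6) = [8, 1, 3, 13, 4, 12, 0, 17, 7, 6, 5, 11, 2, 9, 14, 15, 16, 10]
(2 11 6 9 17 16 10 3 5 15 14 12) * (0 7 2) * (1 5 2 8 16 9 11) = (0 7 8 16 10 3 2 1 5 15 14 12)(6 11)(9 17) = [7, 5, 1, 2, 4, 15, 11, 8, 16, 17, 3, 6, 0, 13, 12, 14, 10, 9]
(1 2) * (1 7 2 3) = (1 3)(2 7) = [0, 3, 7, 1, 4, 5, 6, 2]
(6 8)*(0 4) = (0 4)(6 8) = [4, 1, 2, 3, 0, 5, 8, 7, 6]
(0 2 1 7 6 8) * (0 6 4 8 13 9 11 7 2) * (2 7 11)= (1 7 4 8 6 13 9 2)= [0, 7, 1, 3, 8, 5, 13, 4, 6, 2, 10, 11, 12, 9]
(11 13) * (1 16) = (1 16)(11 13) = [0, 16, 2, 3, 4, 5, 6, 7, 8, 9, 10, 13, 12, 11, 14, 15, 1]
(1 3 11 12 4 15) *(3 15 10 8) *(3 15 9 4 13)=[0, 9, 2, 11, 10, 5, 6, 7, 15, 4, 8, 12, 13, 3, 14, 1]=(1 9 4 10 8 15)(3 11 12 13)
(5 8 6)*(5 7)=(5 8 6 7)=[0, 1, 2, 3, 4, 8, 7, 5, 6]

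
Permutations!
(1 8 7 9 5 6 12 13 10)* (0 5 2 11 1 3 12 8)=(0 5 6 8 7 9 2 11 1)(3 12 13 10)=[5, 0, 11, 12, 4, 6, 8, 9, 7, 2, 3, 1, 13, 10]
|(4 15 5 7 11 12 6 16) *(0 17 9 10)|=8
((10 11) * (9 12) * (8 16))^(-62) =(16) =[0, 1, 2, 3, 4, 5, 6, 7, 8, 9, 10, 11, 12, 13, 14, 15, 16]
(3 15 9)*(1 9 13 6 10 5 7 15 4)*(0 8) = [8, 9, 2, 4, 1, 7, 10, 15, 0, 3, 5, 11, 12, 6, 14, 13] = (0 8)(1 9 3 4)(5 7 15 13 6 10)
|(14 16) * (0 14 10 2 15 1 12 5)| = 9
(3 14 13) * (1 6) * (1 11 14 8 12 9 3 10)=(1 6 11 14 13 10)(3 8 12 9)=[0, 6, 2, 8, 4, 5, 11, 7, 12, 3, 1, 14, 9, 10, 13]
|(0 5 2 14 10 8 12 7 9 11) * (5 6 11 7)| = 6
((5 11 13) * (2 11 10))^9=(2 10 5 13 11)=[0, 1, 10, 3, 4, 13, 6, 7, 8, 9, 5, 2, 12, 11]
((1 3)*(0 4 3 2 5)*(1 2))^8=(0 2 4 5 3)=[2, 1, 4, 0, 5, 3]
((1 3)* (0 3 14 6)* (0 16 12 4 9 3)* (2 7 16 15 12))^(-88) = (2 16 7) = [0, 1, 16, 3, 4, 5, 6, 2, 8, 9, 10, 11, 12, 13, 14, 15, 7]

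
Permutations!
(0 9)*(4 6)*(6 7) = (0 9)(4 7 6) = [9, 1, 2, 3, 7, 5, 4, 6, 8, 0]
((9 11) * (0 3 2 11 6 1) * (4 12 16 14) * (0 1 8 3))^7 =[0, 1, 11, 2, 14, 5, 8, 7, 3, 6, 10, 9, 4, 13, 16, 15, 12] =(2 11 9 6 8 3)(4 14 16 12)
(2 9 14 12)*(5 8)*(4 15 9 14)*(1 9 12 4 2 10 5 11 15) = [0, 9, 14, 3, 1, 8, 6, 7, 11, 2, 5, 15, 10, 13, 4, 12] = (1 9 2 14 4)(5 8 11 15 12 10)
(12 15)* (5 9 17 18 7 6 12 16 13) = (5 9 17 18 7 6 12 15 16 13) = [0, 1, 2, 3, 4, 9, 12, 6, 8, 17, 10, 11, 15, 5, 14, 16, 13, 18, 7]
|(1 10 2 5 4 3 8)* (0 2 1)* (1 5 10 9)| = |(0 2 10 5 4 3 8)(1 9)| = 14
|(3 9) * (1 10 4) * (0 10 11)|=10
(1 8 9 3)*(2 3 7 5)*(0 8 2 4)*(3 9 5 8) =[3, 2, 9, 1, 0, 4, 6, 8, 5, 7] =(0 3 1 2 9 7 8 5 4)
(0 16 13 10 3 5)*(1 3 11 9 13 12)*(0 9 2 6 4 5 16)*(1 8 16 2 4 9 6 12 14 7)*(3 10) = [0, 10, 12, 2, 5, 6, 9, 1, 16, 13, 11, 4, 8, 3, 7, 15, 14] = (1 10 11 4 5 6 9 13 3 2 12 8 16 14 7)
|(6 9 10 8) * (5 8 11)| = 6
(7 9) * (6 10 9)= (6 10 9 7)= [0, 1, 2, 3, 4, 5, 10, 6, 8, 7, 9]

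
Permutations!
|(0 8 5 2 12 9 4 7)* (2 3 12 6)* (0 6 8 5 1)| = |(0 5 3 12 9 4 7 6 2 8 1)| = 11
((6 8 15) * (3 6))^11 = [0, 1, 2, 15, 4, 5, 3, 7, 6, 9, 10, 11, 12, 13, 14, 8] = (3 15 8 6)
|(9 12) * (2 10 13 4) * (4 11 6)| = 6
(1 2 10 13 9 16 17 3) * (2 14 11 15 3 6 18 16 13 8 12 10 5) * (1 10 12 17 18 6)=[0, 14, 5, 10, 4, 2, 6, 7, 17, 13, 8, 15, 12, 9, 11, 3, 18, 1, 16]=(1 14 11 15 3 10 8 17)(2 5)(9 13)(16 18)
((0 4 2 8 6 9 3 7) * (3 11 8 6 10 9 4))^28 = (11)(0 3 7)(2 6 4) = [3, 1, 6, 7, 2, 5, 4, 0, 8, 9, 10, 11]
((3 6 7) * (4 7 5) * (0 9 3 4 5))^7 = (0 6 3 9)(4 7) = [6, 1, 2, 9, 7, 5, 3, 4, 8, 0]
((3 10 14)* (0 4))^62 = (3 14 10) = [0, 1, 2, 14, 4, 5, 6, 7, 8, 9, 3, 11, 12, 13, 10]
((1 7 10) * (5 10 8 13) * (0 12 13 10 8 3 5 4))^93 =(0 12 13 4)(1 5)(3 10)(7 8) =[12, 5, 2, 10, 0, 1, 6, 8, 7, 9, 3, 11, 13, 4]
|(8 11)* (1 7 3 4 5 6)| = |(1 7 3 4 5 6)(8 11)| = 6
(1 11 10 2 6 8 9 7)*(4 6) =[0, 11, 4, 3, 6, 5, 8, 1, 9, 7, 2, 10] =(1 11 10 2 4 6 8 9 7)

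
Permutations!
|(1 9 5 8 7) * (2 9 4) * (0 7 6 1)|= |(0 7)(1 4 2 9 5 8 6)|= 14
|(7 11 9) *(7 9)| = 2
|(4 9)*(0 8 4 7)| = 5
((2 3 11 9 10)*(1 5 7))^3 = [0, 1, 9, 10, 4, 5, 6, 7, 8, 3, 11, 2] = (2 9 3 10 11)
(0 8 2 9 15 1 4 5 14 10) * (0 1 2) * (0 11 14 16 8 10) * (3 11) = (0 10 1 4 5 16 8 3 11 14)(2 9 15) = [10, 4, 9, 11, 5, 16, 6, 7, 3, 15, 1, 14, 12, 13, 0, 2, 8]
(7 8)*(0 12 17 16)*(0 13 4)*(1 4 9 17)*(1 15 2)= (0 12 15 2 1 4)(7 8)(9 17 16 13)= [12, 4, 1, 3, 0, 5, 6, 8, 7, 17, 10, 11, 15, 9, 14, 2, 13, 16]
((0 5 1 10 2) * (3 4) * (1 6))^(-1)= (0 2 10 1 6 5)(3 4)= [2, 6, 10, 4, 3, 0, 5, 7, 8, 9, 1]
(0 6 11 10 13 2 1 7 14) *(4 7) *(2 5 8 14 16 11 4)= (0 6 4 7 16 11 10 13 5 8 14)(1 2)= [6, 2, 1, 3, 7, 8, 4, 16, 14, 9, 13, 10, 12, 5, 0, 15, 11]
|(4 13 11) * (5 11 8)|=|(4 13 8 5 11)|=5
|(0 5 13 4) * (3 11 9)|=|(0 5 13 4)(3 11 9)|=12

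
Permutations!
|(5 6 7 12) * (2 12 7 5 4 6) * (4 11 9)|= 7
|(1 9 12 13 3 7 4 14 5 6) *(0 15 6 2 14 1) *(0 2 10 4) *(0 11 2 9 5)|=44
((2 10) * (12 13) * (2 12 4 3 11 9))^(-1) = (2 9 11 3 4 13 12 10) = [0, 1, 9, 4, 13, 5, 6, 7, 8, 11, 2, 3, 10, 12]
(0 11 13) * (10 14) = (0 11 13)(10 14) = [11, 1, 2, 3, 4, 5, 6, 7, 8, 9, 14, 13, 12, 0, 10]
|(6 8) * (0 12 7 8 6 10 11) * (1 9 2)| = |(0 12 7 8 10 11)(1 9 2)| = 6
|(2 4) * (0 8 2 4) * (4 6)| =|(0 8 2)(4 6)| =6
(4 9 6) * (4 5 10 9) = (5 10 9 6) = [0, 1, 2, 3, 4, 10, 5, 7, 8, 6, 9]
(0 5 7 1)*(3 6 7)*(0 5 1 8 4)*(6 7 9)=[1, 5, 2, 7, 0, 3, 9, 8, 4, 6]=(0 1 5 3 7 8 4)(6 9)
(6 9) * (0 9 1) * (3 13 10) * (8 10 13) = (13)(0 9 6 1)(3 8 10) = [9, 0, 2, 8, 4, 5, 1, 7, 10, 6, 3, 11, 12, 13]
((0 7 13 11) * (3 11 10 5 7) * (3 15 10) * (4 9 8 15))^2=(0 9 15 5 13 11 4 8 10 7 3)=[9, 1, 2, 0, 8, 13, 6, 3, 10, 15, 7, 4, 12, 11, 14, 5]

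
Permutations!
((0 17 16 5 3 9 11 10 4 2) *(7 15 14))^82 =(0 16 3 11 4)(2 17 5 9 10)(7 15 14) =[16, 1, 17, 11, 0, 9, 6, 15, 8, 10, 2, 4, 12, 13, 7, 14, 3, 5]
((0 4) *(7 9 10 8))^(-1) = (0 4)(7 8 10 9) = [4, 1, 2, 3, 0, 5, 6, 8, 10, 7, 9]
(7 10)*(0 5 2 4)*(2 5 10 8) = (0 10 7 8 2 4) = [10, 1, 4, 3, 0, 5, 6, 8, 2, 9, 7]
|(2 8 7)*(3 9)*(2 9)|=|(2 8 7 9 3)|=5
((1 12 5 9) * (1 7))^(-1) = (1 7 9 5 12) = [0, 7, 2, 3, 4, 12, 6, 9, 8, 5, 10, 11, 1]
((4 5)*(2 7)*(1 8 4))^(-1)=(1 5 4 8)(2 7)=[0, 5, 7, 3, 8, 4, 6, 2, 1]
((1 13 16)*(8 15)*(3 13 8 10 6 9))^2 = (1 15 6 3 16 8 10 9 13) = [0, 15, 2, 16, 4, 5, 3, 7, 10, 13, 9, 11, 12, 1, 14, 6, 8]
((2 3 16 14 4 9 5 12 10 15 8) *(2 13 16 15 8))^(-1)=(2 15 3)(4 14 16 13 8 10 12 5 9)=[0, 1, 15, 2, 14, 9, 6, 7, 10, 4, 12, 11, 5, 8, 16, 3, 13]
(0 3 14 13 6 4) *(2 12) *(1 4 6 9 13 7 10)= (0 3 14 7 10 1 4)(2 12)(9 13)= [3, 4, 12, 14, 0, 5, 6, 10, 8, 13, 1, 11, 2, 9, 7]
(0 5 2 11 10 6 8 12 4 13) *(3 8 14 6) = (0 5 2 11 10 3 8 12 4 13)(6 14) = [5, 1, 11, 8, 13, 2, 14, 7, 12, 9, 3, 10, 4, 0, 6]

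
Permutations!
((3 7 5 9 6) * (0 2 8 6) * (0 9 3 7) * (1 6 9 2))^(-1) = (0 3 5 7 6 1)(2 9 8) = [3, 0, 9, 5, 4, 7, 1, 6, 2, 8]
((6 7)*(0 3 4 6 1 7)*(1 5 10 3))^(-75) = [3, 4, 2, 7, 5, 0, 10, 6, 8, 9, 1] = (0 3 7 6 10 1 4 5)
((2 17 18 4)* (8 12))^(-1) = (2 4 18 17)(8 12) = [0, 1, 4, 3, 18, 5, 6, 7, 12, 9, 10, 11, 8, 13, 14, 15, 16, 2, 17]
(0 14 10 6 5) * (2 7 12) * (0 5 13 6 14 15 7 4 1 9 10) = (0 15 7 12 2 4 1 9 10 14)(6 13) = [15, 9, 4, 3, 1, 5, 13, 12, 8, 10, 14, 11, 2, 6, 0, 7]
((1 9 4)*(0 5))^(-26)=(1 9 4)=[0, 9, 2, 3, 1, 5, 6, 7, 8, 4]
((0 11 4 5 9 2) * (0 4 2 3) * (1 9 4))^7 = (0 11 2 1 9 3)(4 5) = [11, 9, 1, 0, 5, 4, 6, 7, 8, 3, 10, 2]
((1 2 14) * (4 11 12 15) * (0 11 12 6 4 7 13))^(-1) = [13, 14, 1, 3, 6, 5, 11, 15, 8, 9, 10, 0, 4, 7, 2, 12] = (0 13 7 15 12 4 6 11)(1 14 2)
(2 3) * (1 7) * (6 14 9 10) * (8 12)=[0, 7, 3, 2, 4, 5, 14, 1, 12, 10, 6, 11, 8, 13, 9]=(1 7)(2 3)(6 14 9 10)(8 12)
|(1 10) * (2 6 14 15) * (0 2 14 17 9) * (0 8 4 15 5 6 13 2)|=8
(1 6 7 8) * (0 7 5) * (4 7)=[4, 6, 2, 3, 7, 0, 5, 8, 1]=(0 4 7 8 1 6 5)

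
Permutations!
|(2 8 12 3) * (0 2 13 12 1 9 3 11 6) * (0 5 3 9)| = |(0 2 8 1)(3 13 12 11 6 5)| = 12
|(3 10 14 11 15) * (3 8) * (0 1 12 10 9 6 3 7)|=|(0 1 12 10 14 11 15 8 7)(3 9 6)|=9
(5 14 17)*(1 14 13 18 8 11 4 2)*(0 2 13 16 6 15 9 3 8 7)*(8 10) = (0 2 1 14 17 5 16 6 15 9 3 10 8 11 4 13 18 7) = [2, 14, 1, 10, 13, 16, 15, 0, 11, 3, 8, 4, 12, 18, 17, 9, 6, 5, 7]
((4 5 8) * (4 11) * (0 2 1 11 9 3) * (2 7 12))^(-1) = [3, 2, 12, 9, 11, 4, 6, 0, 5, 8, 10, 1, 7] = (0 3 9 8 5 4 11 1 2 12 7)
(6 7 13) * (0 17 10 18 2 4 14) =(0 17 10 18 2 4 14)(6 7 13) =[17, 1, 4, 3, 14, 5, 7, 13, 8, 9, 18, 11, 12, 6, 0, 15, 16, 10, 2]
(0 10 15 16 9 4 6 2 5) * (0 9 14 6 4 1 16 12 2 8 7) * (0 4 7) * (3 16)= (0 10 15 12 2 5 9 1 3 16 14 6 8)(4 7)= [10, 3, 5, 16, 7, 9, 8, 4, 0, 1, 15, 11, 2, 13, 6, 12, 14]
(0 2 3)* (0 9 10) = [2, 1, 3, 9, 4, 5, 6, 7, 8, 10, 0] = (0 2 3 9 10)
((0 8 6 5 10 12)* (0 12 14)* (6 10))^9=(0 8 10 14)(5 6)=[8, 1, 2, 3, 4, 6, 5, 7, 10, 9, 14, 11, 12, 13, 0]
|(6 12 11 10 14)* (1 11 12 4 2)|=7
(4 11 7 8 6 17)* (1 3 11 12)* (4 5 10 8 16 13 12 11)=(1 3 4 11 7 16 13 12)(5 10 8 6 17)=[0, 3, 2, 4, 11, 10, 17, 16, 6, 9, 8, 7, 1, 12, 14, 15, 13, 5]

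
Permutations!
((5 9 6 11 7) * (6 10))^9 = (5 6)(7 10)(9 11) = [0, 1, 2, 3, 4, 6, 5, 10, 8, 11, 7, 9]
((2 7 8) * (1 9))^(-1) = (1 9)(2 8 7) = [0, 9, 8, 3, 4, 5, 6, 2, 7, 1]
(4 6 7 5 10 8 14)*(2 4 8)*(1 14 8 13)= [0, 14, 4, 3, 6, 10, 7, 5, 8, 9, 2, 11, 12, 1, 13]= (1 14 13)(2 4 6 7 5 10)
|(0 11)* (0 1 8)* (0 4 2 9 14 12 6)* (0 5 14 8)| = |(0 11 1)(2 9 8 4)(5 14 12 6)| = 12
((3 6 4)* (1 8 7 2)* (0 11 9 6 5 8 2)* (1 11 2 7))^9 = (0 1 5 4 9 2 7 8 3 6 11) = [1, 5, 7, 6, 9, 4, 11, 8, 3, 2, 10, 0]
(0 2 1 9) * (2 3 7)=(0 3 7 2 1 9)=[3, 9, 1, 7, 4, 5, 6, 2, 8, 0]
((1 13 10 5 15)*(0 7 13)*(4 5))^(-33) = [1, 15, 2, 3, 10, 4, 6, 0, 8, 9, 13, 11, 12, 7, 14, 5] = (0 1 15 5 4 10 13 7)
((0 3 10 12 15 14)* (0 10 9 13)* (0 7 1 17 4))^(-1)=(0 4 17 1 7 13 9 3)(10 14 15 12)=[4, 7, 2, 0, 17, 5, 6, 13, 8, 3, 14, 11, 10, 9, 15, 12, 16, 1]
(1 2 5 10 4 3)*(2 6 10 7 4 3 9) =[0, 6, 5, 1, 9, 7, 10, 4, 8, 2, 3] =(1 6 10 3)(2 5 7 4 9)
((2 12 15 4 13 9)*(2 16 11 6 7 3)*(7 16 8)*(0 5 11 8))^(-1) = (0 9 13 4 15 12 2 3 7 8 16 6 11 5) = [9, 1, 3, 7, 15, 0, 11, 8, 16, 13, 10, 5, 2, 4, 14, 12, 6]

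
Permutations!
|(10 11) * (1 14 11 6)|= |(1 14 11 10 6)|= 5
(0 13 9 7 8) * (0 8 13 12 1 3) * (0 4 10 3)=[12, 0, 2, 4, 10, 5, 6, 13, 8, 7, 3, 11, 1, 9]=(0 12 1)(3 4 10)(7 13 9)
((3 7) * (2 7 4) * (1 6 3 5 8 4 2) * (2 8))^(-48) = (1 3 4 6 8) = [0, 3, 2, 4, 6, 5, 8, 7, 1]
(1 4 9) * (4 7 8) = (1 7 8 4 9) = [0, 7, 2, 3, 9, 5, 6, 8, 4, 1]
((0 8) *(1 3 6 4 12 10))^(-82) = [0, 6, 2, 4, 10, 5, 12, 7, 8, 9, 3, 11, 1] = (1 6 12)(3 4 10)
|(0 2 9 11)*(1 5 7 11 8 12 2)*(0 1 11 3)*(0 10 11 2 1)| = 11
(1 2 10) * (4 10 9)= (1 2 9 4 10)= [0, 2, 9, 3, 10, 5, 6, 7, 8, 4, 1]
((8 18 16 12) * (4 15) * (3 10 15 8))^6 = (3 16 8 15)(4 10 12 18) = [0, 1, 2, 16, 10, 5, 6, 7, 15, 9, 12, 11, 18, 13, 14, 3, 8, 17, 4]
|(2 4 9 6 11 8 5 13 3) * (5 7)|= 10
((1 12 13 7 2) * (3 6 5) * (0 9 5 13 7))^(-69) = (0 3)(1 2 7 12)(5 13)(6 9) = [3, 2, 7, 0, 4, 13, 9, 12, 8, 6, 10, 11, 1, 5]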